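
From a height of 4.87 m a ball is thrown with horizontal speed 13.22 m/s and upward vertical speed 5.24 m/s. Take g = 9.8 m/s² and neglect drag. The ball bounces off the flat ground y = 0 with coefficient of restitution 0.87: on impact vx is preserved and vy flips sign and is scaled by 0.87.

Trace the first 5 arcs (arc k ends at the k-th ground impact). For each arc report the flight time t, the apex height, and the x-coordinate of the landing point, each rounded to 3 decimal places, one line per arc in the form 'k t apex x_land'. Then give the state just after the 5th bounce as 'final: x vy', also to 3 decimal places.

1 1.666 6.271 22.024
2 1.968 4.746 48.046
3 1.713 3.593 70.686
4 1.490 2.719 90.382
5 1.296 2.058 107.518
final: 107.518 5.526

Arc 1: start y=4.870, vy=5.240 → t=1.666, apex=6.271, x_land=22.024, impact vy=-11.086
  bounce: vy ← 0.87·11.086 = 9.645
Arc 2: start y=0.000, vy=9.645 → t=1.968, apex=4.746, x_land=48.046, impact vy=-9.645
  bounce: vy ← 0.87·9.645 = 8.391
Arc 3: start y=0.000, vy=8.391 → t=1.713, apex=3.593, x_land=70.686, impact vy=-8.391
  bounce: vy ← 0.87·8.391 = 7.300
Arc 4: start y=0.000, vy=7.300 → t=1.490, apex=2.719, x_land=90.382, impact vy=-7.300
  bounce: vy ← 0.87·7.300 = 6.351
Arc 5: start y=0.000, vy=6.351 → t=1.296, apex=2.058, x_land=107.518, impact vy=-6.351
  bounce: vy ← 0.87·6.351 = 5.526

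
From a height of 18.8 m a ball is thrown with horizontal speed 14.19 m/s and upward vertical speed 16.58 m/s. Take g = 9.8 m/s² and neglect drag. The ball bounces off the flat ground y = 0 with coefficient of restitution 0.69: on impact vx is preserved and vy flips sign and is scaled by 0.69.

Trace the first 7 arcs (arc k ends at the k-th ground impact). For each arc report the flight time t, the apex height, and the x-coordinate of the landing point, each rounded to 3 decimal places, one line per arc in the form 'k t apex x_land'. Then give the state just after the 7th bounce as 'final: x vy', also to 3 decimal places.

Arc 1: start y=18.800, vy=16.580 → t=4.280, apex=32.825, x_land=60.734, impact vy=-25.365
  bounce: vy ← 0.69·25.365 = 17.502
Arc 2: start y=0.000, vy=17.502 → t=3.572, apex=15.628, x_land=111.418, impact vy=-17.502
  bounce: vy ← 0.69·17.502 = 12.076
Arc 3: start y=0.000, vy=12.076 → t=2.465, apex=7.441, x_land=146.390, impact vy=-12.076
  bounce: vy ← 0.69·12.076 = 8.333
Arc 4: start y=0.000, vy=8.333 → t=1.701, apex=3.542, x_land=170.520, impact vy=-8.333
  bounce: vy ← 0.69·8.333 = 5.749
Arc 5: start y=0.000, vy=5.749 → t=1.173, apex=1.687, x_land=187.170, impact vy=-5.749
  bounce: vy ← 0.69·5.749 = 3.967
Arc 6: start y=0.000, vy=3.967 → t=0.810, apex=0.803, x_land=198.659, impact vy=-3.967
  bounce: vy ← 0.69·3.967 = 2.737
Arc 7: start y=0.000, vy=2.737 → t=0.559, apex=0.382, x_land=206.586, impact vy=-2.737
  bounce: vy ← 0.69·2.737 = 1.889

1 4.280 32.825 60.734
2 3.572 15.628 111.418
3 2.465 7.441 146.390
4 1.701 3.542 170.520
5 1.173 1.687 187.170
6 0.810 0.803 198.659
7 0.559 0.382 206.586
final: 206.586 1.889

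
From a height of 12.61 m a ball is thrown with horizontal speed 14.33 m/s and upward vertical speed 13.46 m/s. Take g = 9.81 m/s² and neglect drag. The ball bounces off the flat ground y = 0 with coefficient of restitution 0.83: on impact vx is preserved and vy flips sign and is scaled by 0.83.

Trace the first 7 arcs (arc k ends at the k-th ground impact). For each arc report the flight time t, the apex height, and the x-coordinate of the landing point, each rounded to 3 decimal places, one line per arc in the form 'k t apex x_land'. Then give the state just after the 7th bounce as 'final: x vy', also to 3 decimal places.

Arc 1: start y=12.610, vy=13.460 → t=3.482, apex=21.844, x_land=49.903, impact vy=-20.702
  bounce: vy ← 0.83·20.702 = 17.183
Arc 2: start y=0.000, vy=17.183 → t=3.503, apex=15.048, x_land=100.102, impact vy=-17.183
  bounce: vy ← 0.83·17.183 = 14.262
Arc 3: start y=0.000, vy=14.262 → t=2.908, apex=10.367, x_land=141.768, impact vy=-14.262
  bounce: vy ← 0.83·14.262 = 11.837
Arc 4: start y=0.000, vy=11.837 → t=2.413, apex=7.142, x_land=176.351, impact vy=-11.837
  bounce: vy ← 0.83·11.837 = 9.825
Arc 5: start y=0.000, vy=9.825 → t=2.003, apex=4.920, x_land=205.054, impact vy=-9.825
  bounce: vy ← 0.83·9.825 = 8.155
Arc 6: start y=0.000, vy=8.155 → t=1.663, apex=3.389, x_land=228.878, impact vy=-8.155
  bounce: vy ← 0.83·8.155 = 6.768
Arc 7: start y=0.000, vy=6.768 → t=1.380, apex=2.335, x_land=248.652, impact vy=-6.768
  bounce: vy ← 0.83·6.768 = 5.618

1 3.482 21.844 49.903
2 3.503 15.048 100.102
3 2.908 10.367 141.768
4 2.413 7.142 176.351
5 2.003 4.920 205.054
6 1.663 3.389 228.878
7 1.380 2.335 248.652
final: 248.652 5.618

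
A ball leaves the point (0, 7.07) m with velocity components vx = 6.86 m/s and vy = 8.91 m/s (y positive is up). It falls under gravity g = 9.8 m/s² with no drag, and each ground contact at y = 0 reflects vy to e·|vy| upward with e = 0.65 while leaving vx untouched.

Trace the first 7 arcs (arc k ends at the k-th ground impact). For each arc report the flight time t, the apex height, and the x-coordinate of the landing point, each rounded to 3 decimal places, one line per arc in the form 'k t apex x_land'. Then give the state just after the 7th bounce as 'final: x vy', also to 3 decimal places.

Arc 1: start y=7.070, vy=8.910 → t=2.416, apex=11.120, x_land=16.571, impact vy=-14.763
  bounce: vy ← 0.65·14.763 = 9.596
Arc 2: start y=0.000, vy=9.596 → t=1.958, apex=4.698, x_land=30.006, impact vy=-9.596
  bounce: vy ← 0.65·9.596 = 6.238
Arc 3: start y=0.000, vy=6.238 → t=1.273, apex=1.985, x_land=38.739, impact vy=-6.238
  bounce: vy ← 0.65·6.238 = 4.054
Arc 4: start y=0.000, vy=4.054 → t=0.827, apex=0.839, x_land=44.415, impact vy=-4.054
  bounce: vy ← 0.65·4.054 = 2.635
Arc 5: start y=0.000, vy=2.635 → t=0.538, apex=0.354, x_land=48.104, impact vy=-2.635
  bounce: vy ← 0.65·2.635 = 1.713
Arc 6: start y=0.000, vy=1.713 → t=0.350, apex=0.150, x_land=50.503, impact vy=-1.713
  bounce: vy ← 0.65·1.713 = 1.113
Arc 7: start y=0.000, vy=1.113 → t=0.227, apex=0.063, x_land=52.062, impact vy=-1.113
  bounce: vy ← 0.65·1.113 = 0.724

1 2.416 11.120 16.571
2 1.958 4.698 30.006
3 1.273 1.985 38.739
4 0.827 0.839 44.415
5 0.538 0.354 48.104
6 0.350 0.150 50.503
7 0.227 0.063 52.062
final: 52.062 0.724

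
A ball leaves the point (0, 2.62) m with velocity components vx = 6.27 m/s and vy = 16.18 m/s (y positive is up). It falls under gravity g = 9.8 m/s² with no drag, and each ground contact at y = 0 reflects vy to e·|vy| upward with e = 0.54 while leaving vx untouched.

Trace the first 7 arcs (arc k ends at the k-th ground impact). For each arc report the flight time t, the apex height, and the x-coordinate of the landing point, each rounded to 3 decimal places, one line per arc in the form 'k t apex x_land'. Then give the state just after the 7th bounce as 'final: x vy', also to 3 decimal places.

1 3.457 15.977 21.674
2 1.950 4.659 33.901
3 1.053 1.359 40.504
4 0.569 0.396 44.070
5 0.307 0.116 45.995
6 0.166 0.034 47.035
7 0.090 0.010 47.596
final: 47.596 0.237

Arc 1: start y=2.620, vy=16.180 → t=3.457, apex=15.977, x_land=21.674, impact vy=-17.696
  bounce: vy ← 0.54·17.696 = 9.556
Arc 2: start y=0.000, vy=9.556 → t=1.950, apex=4.659, x_land=33.901, impact vy=-9.556
  bounce: vy ← 0.54·9.556 = 5.160
Arc 3: start y=0.000, vy=5.160 → t=1.053, apex=1.359, x_land=40.504, impact vy=-5.160
  bounce: vy ← 0.54·5.160 = 2.786
Arc 4: start y=0.000, vy=2.786 → t=0.569, apex=0.396, x_land=44.070, impact vy=-2.786
  bounce: vy ← 0.54·2.786 = 1.505
Arc 5: start y=0.000, vy=1.505 → t=0.307, apex=0.116, x_land=45.995, impact vy=-1.505
  bounce: vy ← 0.54·1.505 = 0.813
Arc 6: start y=0.000, vy=0.813 → t=0.166, apex=0.034, x_land=47.035, impact vy=-0.813
  bounce: vy ← 0.54·0.813 = 0.439
Arc 7: start y=0.000, vy=0.439 → t=0.090, apex=0.010, x_land=47.596, impact vy=-0.439
  bounce: vy ← 0.54·0.439 = 0.237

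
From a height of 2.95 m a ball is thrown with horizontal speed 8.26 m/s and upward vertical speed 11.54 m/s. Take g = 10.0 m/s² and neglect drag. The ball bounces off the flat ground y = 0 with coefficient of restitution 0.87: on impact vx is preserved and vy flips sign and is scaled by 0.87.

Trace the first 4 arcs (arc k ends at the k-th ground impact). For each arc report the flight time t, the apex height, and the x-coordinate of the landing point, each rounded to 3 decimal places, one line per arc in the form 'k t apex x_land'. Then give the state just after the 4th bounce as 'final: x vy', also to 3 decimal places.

1 2.540 9.609 20.983
2 2.412 7.273 40.906
3 2.099 5.505 58.240
4 1.826 4.167 73.321
final: 73.321 7.942

Arc 1: start y=2.950, vy=11.540 → t=2.540, apex=9.609, x_land=20.983, impact vy=-13.863
  bounce: vy ← 0.87·13.863 = 12.060
Arc 2: start y=0.000, vy=12.060 → t=2.412, apex=7.273, x_land=40.906, impact vy=-12.060
  bounce: vy ← 0.87·12.060 = 10.493
Arc 3: start y=0.000, vy=10.493 → t=2.099, apex=5.505, x_land=58.240, impact vy=-10.493
  bounce: vy ← 0.87·10.493 = 9.129
Arc 4: start y=0.000, vy=9.129 → t=1.826, apex=4.167, x_land=73.321, impact vy=-9.129
  bounce: vy ← 0.87·9.129 = 7.942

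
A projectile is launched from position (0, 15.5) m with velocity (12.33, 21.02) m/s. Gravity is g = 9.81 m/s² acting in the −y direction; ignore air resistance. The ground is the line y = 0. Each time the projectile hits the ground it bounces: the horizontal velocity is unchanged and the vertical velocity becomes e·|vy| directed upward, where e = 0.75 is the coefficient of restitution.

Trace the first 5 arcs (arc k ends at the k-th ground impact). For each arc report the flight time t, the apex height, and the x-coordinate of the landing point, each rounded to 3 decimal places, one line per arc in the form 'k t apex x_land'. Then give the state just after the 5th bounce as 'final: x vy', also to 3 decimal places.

1 4.927 38.020 60.748
2 4.176 21.386 112.240
3 3.132 12.030 150.859
4 2.349 6.767 179.823
5 1.762 3.806 201.546
final: 201.546 6.481

Arc 1: start y=15.500, vy=21.020 → t=4.927, apex=38.020, x_land=60.748, impact vy=-27.312
  bounce: vy ← 0.75·27.312 = 20.484
Arc 2: start y=0.000, vy=20.484 → t=4.176, apex=21.386, x_land=112.240, impact vy=-20.484
  bounce: vy ← 0.75·20.484 = 15.363
Arc 3: start y=0.000, vy=15.363 → t=3.132, apex=12.030, x_land=150.859, impact vy=-15.363
  bounce: vy ← 0.75·15.363 = 11.522
Arc 4: start y=0.000, vy=11.522 → t=2.349, apex=6.767, x_land=179.823, impact vy=-11.522
  bounce: vy ← 0.75·11.522 = 8.642
Arc 5: start y=0.000, vy=8.642 → t=1.762, apex=3.806, x_land=201.546, impact vy=-8.642
  bounce: vy ← 0.75·8.642 = 6.481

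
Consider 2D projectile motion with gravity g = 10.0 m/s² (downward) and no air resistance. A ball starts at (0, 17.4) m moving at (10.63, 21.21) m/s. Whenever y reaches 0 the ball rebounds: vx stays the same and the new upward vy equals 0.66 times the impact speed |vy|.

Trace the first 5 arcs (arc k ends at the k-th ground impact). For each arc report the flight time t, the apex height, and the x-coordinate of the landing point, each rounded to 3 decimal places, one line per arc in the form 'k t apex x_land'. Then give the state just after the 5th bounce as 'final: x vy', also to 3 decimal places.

Arc 1: start y=17.400, vy=21.210 → t=4.946, apex=39.893, x_land=52.572, impact vy=-28.246
  bounce: vy ← 0.66·28.246 = 18.643
Arc 2: start y=0.000, vy=18.643 → t=3.729, apex=17.377, x_land=92.207, impact vy=-18.643
  bounce: vy ← 0.66·18.643 = 12.304
Arc 3: start y=0.000, vy=12.304 → t=2.461, apex=7.570, x_land=118.365, impact vy=-12.304
  bounce: vy ← 0.66·12.304 = 8.121
Arc 4: start y=0.000, vy=8.121 → t=1.624, apex=3.297, x_land=135.630, impact vy=-8.121
  bounce: vy ← 0.66·8.121 = 5.360
Arc 5: start y=0.000, vy=5.360 → t=1.072, apex=1.436, x_land=147.025, impact vy=-5.360
  bounce: vy ← 0.66·5.360 = 3.537

1 4.946 39.893 52.572
2 3.729 17.377 92.207
3 2.461 7.570 118.365
4 1.624 3.297 135.630
5 1.072 1.436 147.025
final: 147.025 3.537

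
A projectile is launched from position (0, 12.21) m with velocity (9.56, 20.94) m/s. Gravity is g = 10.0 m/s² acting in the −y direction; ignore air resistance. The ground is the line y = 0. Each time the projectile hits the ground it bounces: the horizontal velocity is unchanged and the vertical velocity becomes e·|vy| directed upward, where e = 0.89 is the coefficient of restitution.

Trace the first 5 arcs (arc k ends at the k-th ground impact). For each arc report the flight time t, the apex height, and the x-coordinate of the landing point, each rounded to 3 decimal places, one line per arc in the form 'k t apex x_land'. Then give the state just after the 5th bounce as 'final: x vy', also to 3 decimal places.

1 4.707 34.134 44.997
2 4.651 27.038 89.459
3 4.139 21.417 129.030
4 3.684 16.964 164.248
5 3.279 13.437 195.593
final: 195.593 14.590

Arc 1: start y=12.210, vy=20.940 → t=4.707, apex=34.134, x_land=44.997, impact vy=-26.128
  bounce: vy ← 0.89·26.128 = 23.254
Arc 2: start y=0.000, vy=23.254 → t=4.651, apex=27.038, x_land=89.459, impact vy=-23.254
  bounce: vy ← 0.89·23.254 = 20.696
Arc 3: start y=0.000, vy=20.696 → t=4.139, apex=21.417, x_land=129.030, impact vy=-20.696
  bounce: vy ← 0.89·20.696 = 18.420
Arc 4: start y=0.000, vy=18.420 → t=3.684, apex=16.964, x_land=164.248, impact vy=-18.420
  bounce: vy ← 0.89·18.420 = 16.393
Arc 5: start y=0.000, vy=16.393 → t=3.279, apex=13.437, x_land=195.593, impact vy=-16.393
  bounce: vy ← 0.89·16.393 = 14.590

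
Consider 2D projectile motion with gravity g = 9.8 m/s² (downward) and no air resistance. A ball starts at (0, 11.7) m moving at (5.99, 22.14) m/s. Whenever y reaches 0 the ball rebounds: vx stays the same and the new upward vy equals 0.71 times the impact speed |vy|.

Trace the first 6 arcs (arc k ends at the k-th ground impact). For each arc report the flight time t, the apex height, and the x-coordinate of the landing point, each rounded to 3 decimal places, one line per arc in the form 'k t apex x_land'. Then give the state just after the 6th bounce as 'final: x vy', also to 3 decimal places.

Arc 1: start y=11.700, vy=22.140 → t=4.996, apex=36.709, x_land=29.928, impact vy=-26.823
  bounce: vy ← 0.71·26.823 = 19.045
Arc 2: start y=0.000, vy=19.045 → t=3.887, apex=18.505, x_land=53.209, impact vy=-19.045
  bounce: vy ← 0.71·19.045 = 13.522
Arc 3: start y=0.000, vy=13.522 → t=2.760, apex=9.328, x_land=69.738, impact vy=-13.522
  bounce: vy ← 0.71·13.522 = 9.600
Arc 4: start y=0.000, vy=9.600 → t=1.959, apex=4.702, x_land=81.474, impact vy=-9.600
  bounce: vy ← 0.71·9.600 = 6.816
Arc 5: start y=0.000, vy=6.816 → t=1.391, apex=2.371, x_land=89.807, impact vy=-6.816
  bounce: vy ← 0.71·6.816 = 4.840
Arc 6: start y=0.000, vy=4.840 → t=0.988, apex=1.195, x_land=95.723, impact vy=-4.840
  bounce: vy ← 0.71·4.840 = 3.436

1 4.996 36.709 29.928
2 3.887 18.505 53.209
3 2.760 9.328 69.738
4 1.959 4.702 81.474
5 1.391 2.371 89.807
6 0.988 1.195 95.723
final: 95.723 3.436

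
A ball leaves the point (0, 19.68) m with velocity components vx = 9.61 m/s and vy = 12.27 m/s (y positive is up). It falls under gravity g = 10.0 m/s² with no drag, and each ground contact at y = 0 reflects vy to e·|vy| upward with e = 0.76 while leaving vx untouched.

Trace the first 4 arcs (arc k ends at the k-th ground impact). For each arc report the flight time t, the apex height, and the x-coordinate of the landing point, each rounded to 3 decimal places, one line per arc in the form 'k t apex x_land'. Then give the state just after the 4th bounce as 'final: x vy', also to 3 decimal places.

Arc 1: start y=19.680, vy=12.270 → t=3.560, apex=27.208, x_land=34.209, impact vy=-23.327
  bounce: vy ← 0.76·23.327 = 17.729
Arc 2: start y=0.000, vy=17.729 → t=3.546, apex=15.715, x_land=68.283, impact vy=-17.729
  bounce: vy ← 0.76·17.729 = 13.474
Arc 3: start y=0.000, vy=13.474 → t=2.695, apex=9.077, x_land=94.180, impact vy=-13.474
  bounce: vy ← 0.76·13.474 = 10.240
Arc 4: start y=0.000, vy=10.240 → t=2.048, apex=5.243, x_land=113.861, impact vy=-10.240
  bounce: vy ← 0.76·10.240 = 7.782

1 3.560 27.208 34.209
2 3.546 15.715 68.283
3 2.695 9.077 94.180
4 2.048 5.243 113.861
final: 113.861 7.782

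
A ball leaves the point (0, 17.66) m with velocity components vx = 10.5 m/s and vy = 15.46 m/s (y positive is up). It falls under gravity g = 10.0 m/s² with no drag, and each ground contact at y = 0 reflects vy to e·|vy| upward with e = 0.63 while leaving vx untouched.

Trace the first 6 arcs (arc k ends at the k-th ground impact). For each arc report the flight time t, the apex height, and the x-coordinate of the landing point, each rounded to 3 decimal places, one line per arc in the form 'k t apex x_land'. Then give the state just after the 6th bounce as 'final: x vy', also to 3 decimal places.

Arc 1: start y=17.660, vy=15.460 → t=3.980, apex=29.611, x_land=41.785, impact vy=-24.335
  bounce: vy ← 0.63·24.335 = 15.331
Arc 2: start y=0.000, vy=15.331 → t=3.066, apex=11.752, x_land=73.981, impact vy=-15.331
  bounce: vy ← 0.63·15.331 = 9.659
Arc 3: start y=0.000, vy=9.659 → t=1.932, apex=4.665, x_land=94.264, impact vy=-9.659
  bounce: vy ← 0.63·9.659 = 6.085
Arc 4: start y=0.000, vy=6.085 → t=1.217, apex=1.851, x_land=107.043, impact vy=-6.085
  bounce: vy ← 0.63·6.085 = 3.834
Arc 5: start y=0.000, vy=3.834 → t=0.767, apex=0.735, x_land=115.093, impact vy=-3.834
  bounce: vy ← 0.63·3.834 = 2.415
Arc 6: start y=0.000, vy=2.415 → t=0.483, apex=0.292, x_land=120.165, impact vy=-2.415
  bounce: vy ← 0.63·2.415 = 1.522

1 3.980 29.611 41.785
2 3.066 11.752 73.981
3 1.932 4.665 94.264
4 1.217 1.851 107.043
5 0.767 0.735 115.093
6 0.483 0.292 120.165
final: 120.165 1.522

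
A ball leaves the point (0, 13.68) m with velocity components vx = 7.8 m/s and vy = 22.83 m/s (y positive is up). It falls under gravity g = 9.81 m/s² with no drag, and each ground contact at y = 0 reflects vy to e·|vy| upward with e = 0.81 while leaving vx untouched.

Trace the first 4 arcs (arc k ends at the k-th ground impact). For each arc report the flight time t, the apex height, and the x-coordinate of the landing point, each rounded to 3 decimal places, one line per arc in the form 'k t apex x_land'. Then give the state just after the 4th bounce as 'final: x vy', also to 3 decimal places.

Arc 1: start y=13.680, vy=22.830 → t=5.192, apex=40.245, x_land=40.495, impact vy=-28.100
  bounce: vy ← 0.81·28.100 = 22.761
Arc 2: start y=0.000, vy=22.761 → t=4.640, apex=26.405, x_land=76.690, impact vy=-22.761
  bounce: vy ← 0.81·22.761 = 18.436
Arc 3: start y=0.000, vy=18.436 → t=3.759, apex=17.324, x_land=106.008, impact vy=-18.436
  bounce: vy ← 0.81·18.436 = 14.933
Arc 4: start y=0.000, vy=14.933 → t=3.045, apex=11.366, x_land=129.755, impact vy=-14.933
  bounce: vy ← 0.81·14.933 = 12.096

1 5.192 40.245 40.495
2 4.640 26.405 76.690
3 3.759 17.324 106.008
4 3.045 11.366 129.755
final: 129.755 12.096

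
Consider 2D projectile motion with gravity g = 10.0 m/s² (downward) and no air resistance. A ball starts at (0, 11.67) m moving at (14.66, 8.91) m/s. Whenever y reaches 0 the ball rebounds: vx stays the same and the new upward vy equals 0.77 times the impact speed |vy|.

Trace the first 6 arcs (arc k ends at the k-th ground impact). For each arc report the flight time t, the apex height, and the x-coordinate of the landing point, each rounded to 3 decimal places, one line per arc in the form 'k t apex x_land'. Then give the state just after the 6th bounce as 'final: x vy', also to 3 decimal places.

Arc 1: start y=11.670, vy=8.910 → t=2.660, apex=15.639, x_land=38.989, impact vy=-17.686
  bounce: vy ← 0.77·17.686 = 13.618
Arc 2: start y=0.000, vy=13.618 → t=2.724, apex=9.273, x_land=78.918, impact vy=-13.618
  bounce: vy ← 0.77·13.618 = 10.486
Arc 3: start y=0.000, vy=10.486 → t=2.097, apex=5.498, x_land=109.662, impact vy=-10.486
  bounce: vy ← 0.77·10.486 = 8.074
Arc 4: start y=0.000, vy=8.074 → t=1.615, apex=3.260, x_land=133.336, impact vy=-8.074
  bounce: vy ← 0.77·8.074 = 6.217
Arc 5: start y=0.000, vy=6.217 → t=1.243, apex=1.933, x_land=151.564, impact vy=-6.217
  bounce: vy ← 0.77·6.217 = 4.787
Arc 6: start y=0.000, vy=4.787 → t=0.957, apex=1.146, x_land=165.600, impact vy=-4.787
  bounce: vy ← 0.77·4.787 = 3.686

1 2.660 15.639 38.989
2 2.724 9.273 78.918
3 2.097 5.498 109.662
4 1.615 3.260 133.336
5 1.243 1.933 151.564
6 0.957 1.146 165.600
final: 165.600 3.686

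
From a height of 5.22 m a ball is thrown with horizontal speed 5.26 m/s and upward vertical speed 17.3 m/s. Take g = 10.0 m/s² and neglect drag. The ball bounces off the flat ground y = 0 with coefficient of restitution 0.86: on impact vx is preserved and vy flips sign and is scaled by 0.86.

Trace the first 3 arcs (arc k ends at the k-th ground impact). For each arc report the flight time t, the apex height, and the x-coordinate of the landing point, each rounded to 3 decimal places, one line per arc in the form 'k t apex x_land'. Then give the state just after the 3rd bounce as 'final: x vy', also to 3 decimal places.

1 3.739 20.184 19.668
2 3.456 14.928 37.846
3 2.972 11.041 53.479
final: 53.479 12.780

Arc 1: start y=5.220, vy=17.300 → t=3.739, apex=20.184, x_land=19.668, impact vy=-20.092
  bounce: vy ← 0.86·20.092 = 17.279
Arc 2: start y=0.000, vy=17.279 → t=3.456, apex=14.928, x_land=37.846, impact vy=-17.279
  bounce: vy ← 0.86·17.279 = 14.860
Arc 3: start y=0.000, vy=14.860 → t=2.972, apex=11.041, x_land=53.479, impact vy=-14.860
  bounce: vy ← 0.86·14.860 = 12.780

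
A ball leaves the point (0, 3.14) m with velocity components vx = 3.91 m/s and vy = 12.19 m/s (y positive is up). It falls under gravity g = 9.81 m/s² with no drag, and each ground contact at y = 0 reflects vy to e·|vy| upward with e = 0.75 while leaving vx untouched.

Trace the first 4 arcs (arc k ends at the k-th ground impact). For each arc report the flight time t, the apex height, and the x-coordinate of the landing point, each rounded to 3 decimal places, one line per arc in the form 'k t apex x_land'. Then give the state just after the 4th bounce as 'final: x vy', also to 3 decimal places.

Arc 1: start y=3.140, vy=12.190 → t=2.721, apex=10.714, x_land=10.637, impact vy=-14.498
  bounce: vy ← 0.75·14.498 = 10.874
Arc 2: start y=0.000, vy=10.874 → t=2.217, apex=6.026, x_land=19.305, impact vy=-10.874
  bounce: vy ← 0.75·10.874 = 8.155
Arc 3: start y=0.000, vy=8.155 → t=1.663, apex=3.390, x_land=25.806, impact vy=-8.155
  bounce: vy ← 0.75·8.155 = 6.117
Arc 4: start y=0.000, vy=6.117 → t=1.247, apex=1.907, x_land=30.682, impact vy=-6.117
  bounce: vy ← 0.75·6.117 = 4.587

1 2.721 10.714 10.637
2 2.217 6.026 19.305
3 1.663 3.390 25.806
4 1.247 1.907 30.682
final: 30.682 4.587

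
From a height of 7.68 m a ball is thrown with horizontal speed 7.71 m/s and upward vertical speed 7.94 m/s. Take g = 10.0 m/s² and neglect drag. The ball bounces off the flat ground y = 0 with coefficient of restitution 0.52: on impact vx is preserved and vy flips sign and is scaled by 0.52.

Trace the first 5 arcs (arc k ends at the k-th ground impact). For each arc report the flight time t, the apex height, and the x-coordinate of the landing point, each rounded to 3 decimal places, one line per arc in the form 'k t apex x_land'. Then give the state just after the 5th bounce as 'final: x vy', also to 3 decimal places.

1 2.266 10.832 17.470
2 1.531 2.929 29.272
3 0.796 0.792 35.409
4 0.414 0.214 38.600
5 0.215 0.058 40.260
final: 40.260 0.560

Arc 1: start y=7.680, vy=7.940 → t=2.266, apex=10.832, x_land=17.470, impact vy=-14.719
  bounce: vy ← 0.52·14.719 = 7.654
Arc 2: start y=0.000, vy=7.654 → t=1.531, apex=2.929, x_land=29.272, impact vy=-7.654
  bounce: vy ← 0.52·7.654 = 3.980
Arc 3: start y=0.000, vy=3.980 → t=0.796, apex=0.792, x_land=35.409, impact vy=-3.980
  bounce: vy ← 0.52·3.980 = 2.070
Arc 4: start y=0.000, vy=2.070 → t=0.414, apex=0.214, x_land=38.600, impact vy=-2.070
  bounce: vy ← 0.52·2.070 = 1.076
Arc 5: start y=0.000, vy=1.076 → t=0.215, apex=0.058, x_land=40.260, impact vy=-1.076
  bounce: vy ← 0.52·1.076 = 0.560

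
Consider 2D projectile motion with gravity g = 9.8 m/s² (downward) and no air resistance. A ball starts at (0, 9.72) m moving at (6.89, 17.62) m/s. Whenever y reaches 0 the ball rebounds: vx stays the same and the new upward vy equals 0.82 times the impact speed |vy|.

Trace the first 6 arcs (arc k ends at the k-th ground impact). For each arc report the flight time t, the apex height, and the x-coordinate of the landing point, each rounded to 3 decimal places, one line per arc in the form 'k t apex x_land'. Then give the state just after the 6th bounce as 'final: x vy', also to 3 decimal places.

1 4.082 25.560 28.124
2 3.746 17.187 53.932
3 3.071 11.556 75.094
4 2.519 7.770 92.447
5 2.065 5.225 106.676
6 1.693 3.513 118.344
final: 118.344 6.804

Arc 1: start y=9.720, vy=17.620 → t=4.082, apex=25.560, x_land=28.124, impact vy=-22.383
  bounce: vy ← 0.82·22.383 = 18.354
Arc 2: start y=0.000, vy=18.354 → t=3.746, apex=17.187, x_land=53.932, impact vy=-18.354
  bounce: vy ← 0.82·18.354 = 15.050
Arc 3: start y=0.000, vy=15.050 → t=3.071, apex=11.556, x_land=75.094, impact vy=-15.050
  bounce: vy ← 0.82·15.050 = 12.341
Arc 4: start y=0.000, vy=12.341 → t=2.519, apex=7.770, x_land=92.447, impact vy=-12.341
  bounce: vy ← 0.82·12.341 = 10.120
Arc 5: start y=0.000, vy=10.120 → t=2.065, apex=5.225, x_land=106.676, impact vy=-10.120
  bounce: vy ← 0.82·10.120 = 8.298
Arc 6: start y=0.000, vy=8.298 → t=1.693, apex=3.513, x_land=118.344, impact vy=-8.298
  bounce: vy ← 0.82·8.298 = 6.804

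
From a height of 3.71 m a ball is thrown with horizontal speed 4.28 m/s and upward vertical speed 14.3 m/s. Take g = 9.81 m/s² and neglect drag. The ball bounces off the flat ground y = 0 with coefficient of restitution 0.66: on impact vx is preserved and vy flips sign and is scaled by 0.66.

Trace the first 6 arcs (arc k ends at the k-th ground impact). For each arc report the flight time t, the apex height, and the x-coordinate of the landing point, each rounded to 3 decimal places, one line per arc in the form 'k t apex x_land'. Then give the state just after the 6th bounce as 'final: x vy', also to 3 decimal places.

1 3.155 14.133 13.504
2 2.241 6.156 23.094
3 1.479 2.682 29.423
4 0.976 1.168 33.600
5 0.644 0.509 36.357
6 0.425 0.222 38.177
final: 38.177 1.376

Arc 1: start y=3.710, vy=14.300 → t=3.155, apex=14.133, x_land=13.504, impact vy=-16.652
  bounce: vy ← 0.66·16.652 = 10.990
Arc 2: start y=0.000, vy=10.990 → t=2.241, apex=6.156, x_land=23.094, impact vy=-10.990
  bounce: vy ← 0.66·10.990 = 7.253
Arc 3: start y=0.000, vy=7.253 → t=1.479, apex=2.682, x_land=29.423, impact vy=-7.253
  bounce: vy ← 0.66·7.253 = 4.787
Arc 4: start y=0.000, vy=4.787 → t=0.976, apex=1.168, x_land=33.600, impact vy=-4.787
  bounce: vy ← 0.66·4.787 = 3.160
Arc 5: start y=0.000, vy=3.160 → t=0.644, apex=0.509, x_land=36.357, impact vy=-3.160
  bounce: vy ← 0.66·3.160 = 2.085
Arc 6: start y=0.000, vy=2.085 → t=0.425, apex=0.222, x_land=38.177, impact vy=-2.085
  bounce: vy ← 0.66·2.085 = 1.376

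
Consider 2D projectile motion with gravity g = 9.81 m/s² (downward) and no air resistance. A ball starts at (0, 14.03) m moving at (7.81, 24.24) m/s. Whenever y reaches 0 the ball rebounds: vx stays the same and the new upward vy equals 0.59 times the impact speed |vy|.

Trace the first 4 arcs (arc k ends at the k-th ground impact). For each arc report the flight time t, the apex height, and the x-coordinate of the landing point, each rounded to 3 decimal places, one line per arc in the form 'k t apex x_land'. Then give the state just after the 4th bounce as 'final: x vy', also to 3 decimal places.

Arc 1: start y=14.030, vy=24.240 → t=5.465, apex=43.978, x_land=42.684, impact vy=-29.374
  bounce: vy ← 0.59·29.374 = 17.331
Arc 2: start y=0.000, vy=17.331 → t=3.533, apex=15.309, x_land=70.279, impact vy=-17.331
  bounce: vy ← 0.59·17.331 = 10.225
Arc 3: start y=0.000, vy=10.225 → t=2.085, apex=5.329, x_land=86.560, impact vy=-10.225
  bounce: vy ← 0.59·10.225 = 6.033
Arc 4: start y=0.000, vy=6.033 → t=1.230, apex=1.855, x_land=96.166, impact vy=-6.033
  bounce: vy ← 0.59·6.033 = 3.559

1 5.465 43.978 42.684
2 3.533 15.309 70.279
3 2.085 5.329 86.560
4 1.230 1.855 96.166
final: 96.166 3.559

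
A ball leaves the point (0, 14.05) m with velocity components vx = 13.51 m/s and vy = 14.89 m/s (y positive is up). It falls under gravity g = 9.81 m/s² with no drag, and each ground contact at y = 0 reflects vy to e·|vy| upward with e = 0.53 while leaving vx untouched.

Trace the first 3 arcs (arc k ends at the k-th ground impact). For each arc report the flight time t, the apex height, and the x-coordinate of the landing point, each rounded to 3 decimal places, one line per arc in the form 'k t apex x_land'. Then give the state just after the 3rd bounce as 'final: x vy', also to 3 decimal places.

Arc 1: start y=14.050, vy=14.890 → t=3.791, apex=25.350, x_land=51.219, impact vy=-22.302
  bounce: vy ← 0.53·22.302 = 11.820
Arc 2: start y=0.000, vy=11.820 → t=2.410, apex=7.121, x_land=83.776, impact vy=-11.820
  bounce: vy ← 0.53·11.820 = 6.265
Arc 3: start y=0.000, vy=6.265 → t=1.277, apex=2.000, x_land=101.030, impact vy=-6.265
  bounce: vy ← 0.53·6.265 = 3.320

1 3.791 25.350 51.219
2 2.410 7.121 83.776
3 1.277 2.000 101.030
final: 101.030 3.320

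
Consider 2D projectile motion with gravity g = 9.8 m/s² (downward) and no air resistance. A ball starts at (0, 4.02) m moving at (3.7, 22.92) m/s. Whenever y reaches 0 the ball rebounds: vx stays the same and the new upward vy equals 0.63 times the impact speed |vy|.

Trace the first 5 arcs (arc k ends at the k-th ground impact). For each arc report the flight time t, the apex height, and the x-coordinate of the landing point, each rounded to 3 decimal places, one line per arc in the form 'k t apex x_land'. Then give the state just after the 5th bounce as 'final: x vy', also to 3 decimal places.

1 4.847 30.822 17.933
2 3.160 12.233 29.626
3 1.991 4.855 36.992
4 1.254 1.927 41.633
5 0.790 0.765 44.556
final: 44.556 2.439

Arc 1: start y=4.020, vy=22.920 → t=4.847, apex=30.822, x_land=17.933, impact vy=-24.579
  bounce: vy ← 0.63·24.579 = 15.485
Arc 2: start y=0.000, vy=15.485 → t=3.160, apex=12.233, x_land=29.626, impact vy=-15.485
  bounce: vy ← 0.63·15.485 = 9.755
Arc 3: start y=0.000, vy=9.755 → t=1.991, apex=4.855, x_land=36.992, impact vy=-9.755
  bounce: vy ← 0.63·9.755 = 6.146
Arc 4: start y=0.000, vy=6.146 → t=1.254, apex=1.927, x_land=41.633, impact vy=-6.146
  bounce: vy ← 0.63·6.146 = 3.872
Arc 5: start y=0.000, vy=3.872 → t=0.790, apex=0.765, x_land=44.556, impact vy=-3.872
  bounce: vy ← 0.63·3.872 = 2.439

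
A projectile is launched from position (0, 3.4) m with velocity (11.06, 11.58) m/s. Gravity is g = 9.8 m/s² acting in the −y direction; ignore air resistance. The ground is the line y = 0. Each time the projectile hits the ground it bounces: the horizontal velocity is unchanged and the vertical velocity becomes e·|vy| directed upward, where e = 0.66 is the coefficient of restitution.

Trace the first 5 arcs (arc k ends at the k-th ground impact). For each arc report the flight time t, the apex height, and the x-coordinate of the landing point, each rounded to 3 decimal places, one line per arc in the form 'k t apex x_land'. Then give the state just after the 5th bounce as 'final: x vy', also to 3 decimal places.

1 2.627 10.242 29.059
2 1.908 4.461 50.165
3 1.260 1.943 64.095
4 0.831 0.847 73.289
5 0.549 0.369 79.357
final: 79.357 1.774

Arc 1: start y=3.400, vy=11.580 → t=2.627, apex=10.242, x_land=29.059, impact vy=-14.168
  bounce: vy ← 0.66·14.168 = 9.351
Arc 2: start y=0.000, vy=9.351 → t=1.908, apex=4.461, x_land=50.165, impact vy=-9.351
  bounce: vy ← 0.66·9.351 = 6.172
Arc 3: start y=0.000, vy=6.172 → t=1.260, apex=1.943, x_land=64.095, impact vy=-6.172
  bounce: vy ← 0.66·6.172 = 4.073
Arc 4: start y=0.000, vy=4.073 → t=0.831, apex=0.847, x_land=73.289, impact vy=-4.073
  bounce: vy ← 0.66·4.073 = 2.688
Arc 5: start y=0.000, vy=2.688 → t=0.549, apex=0.369, x_land=79.357, impact vy=-2.688
  bounce: vy ← 0.66·2.688 = 1.774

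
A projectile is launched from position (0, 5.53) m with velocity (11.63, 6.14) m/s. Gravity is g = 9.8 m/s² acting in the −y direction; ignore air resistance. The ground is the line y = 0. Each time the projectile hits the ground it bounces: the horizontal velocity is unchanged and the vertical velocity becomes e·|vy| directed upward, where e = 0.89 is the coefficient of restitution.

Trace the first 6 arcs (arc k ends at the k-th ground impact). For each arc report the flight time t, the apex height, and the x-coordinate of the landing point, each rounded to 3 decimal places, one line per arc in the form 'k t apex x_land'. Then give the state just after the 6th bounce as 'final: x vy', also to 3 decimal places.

1 1.860 7.453 21.630
2 2.195 5.904 47.162
3 1.954 4.676 69.885
4 1.739 3.704 90.109
5 1.548 2.934 108.108
6 1.377 2.324 124.127
final: 124.127 6.007

Arc 1: start y=5.530, vy=6.140 → t=1.860, apex=7.453, x_land=21.630, impact vy=-12.087
  bounce: vy ← 0.89·12.087 = 10.757
Arc 2: start y=0.000, vy=10.757 → t=2.195, apex=5.904, x_land=47.162, impact vy=-10.757
  bounce: vy ← 0.89·10.757 = 9.574
Arc 3: start y=0.000, vy=9.574 → t=1.954, apex=4.676, x_land=69.885, impact vy=-9.574
  bounce: vy ← 0.89·9.574 = 8.521
Arc 4: start y=0.000, vy=8.521 → t=1.739, apex=3.704, x_land=90.109, impact vy=-8.521
  bounce: vy ← 0.89·8.521 = 7.583
Arc 5: start y=0.000, vy=7.583 → t=1.548, apex=2.934, x_land=108.108, impact vy=-7.583
  bounce: vy ← 0.89·7.583 = 6.749
Arc 6: start y=0.000, vy=6.749 → t=1.377, apex=2.324, x_land=124.127, impact vy=-6.749
  bounce: vy ← 0.89·6.749 = 6.007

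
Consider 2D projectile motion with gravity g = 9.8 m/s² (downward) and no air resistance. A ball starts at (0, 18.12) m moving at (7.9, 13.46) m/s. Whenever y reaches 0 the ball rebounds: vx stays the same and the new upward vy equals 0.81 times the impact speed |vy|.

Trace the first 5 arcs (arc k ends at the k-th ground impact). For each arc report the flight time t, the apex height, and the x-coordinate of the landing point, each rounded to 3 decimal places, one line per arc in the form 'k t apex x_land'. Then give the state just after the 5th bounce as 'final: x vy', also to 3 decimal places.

Arc 1: start y=18.120, vy=13.460 → t=3.737, apex=27.363, x_land=29.519, impact vy=-23.159
  bounce: vy ← 0.81·23.159 = 18.759
Arc 2: start y=0.000, vy=18.759 → t=3.828, apex=17.953, x_land=59.762, impact vy=-18.759
  bounce: vy ← 0.81·18.759 = 15.194
Arc 3: start y=0.000, vy=15.194 → t=3.101, apex=11.779, x_land=84.260, impact vy=-15.194
  bounce: vy ← 0.81·15.194 = 12.307
Arc 4: start y=0.000, vy=12.307 → t=2.512, apex=7.728, x_land=104.102, impact vy=-12.307
  bounce: vy ← 0.81·12.307 = 9.969
Arc 5: start y=0.000, vy=9.969 → t=2.034, apex=5.071, x_land=120.175, impact vy=-9.969
  bounce: vy ← 0.81·9.969 = 8.075

1 3.737 27.363 29.519
2 3.828 17.953 59.762
3 3.101 11.779 84.260
4 2.512 7.728 104.102
5 2.034 5.071 120.175
final: 120.175 8.075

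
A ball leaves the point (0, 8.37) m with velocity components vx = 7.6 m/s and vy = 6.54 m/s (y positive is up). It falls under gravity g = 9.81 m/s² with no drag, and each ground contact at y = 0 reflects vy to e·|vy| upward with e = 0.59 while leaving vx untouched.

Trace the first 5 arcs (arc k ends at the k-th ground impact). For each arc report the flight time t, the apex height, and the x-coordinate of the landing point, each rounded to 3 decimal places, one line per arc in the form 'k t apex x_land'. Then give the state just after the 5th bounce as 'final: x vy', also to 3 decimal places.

Arc 1: start y=8.370, vy=6.540 → t=2.133, apex=10.550, x_land=16.213, impact vy=-14.387
  bounce: vy ← 0.59·14.387 = 8.488
Arc 2: start y=0.000, vy=8.488 → t=1.731, apex=3.672, x_land=29.365, impact vy=-8.488
  bounce: vy ← 0.59·8.488 = 5.008
Arc 3: start y=0.000, vy=5.008 → t=1.021, apex=1.278, x_land=37.125, impact vy=-5.008
  bounce: vy ← 0.59·5.008 = 2.955
Arc 4: start y=0.000, vy=2.955 → t=0.602, apex=0.445, x_land=41.703, impact vy=-2.955
  bounce: vy ← 0.59·2.955 = 1.743
Arc 5: start y=0.000, vy=1.743 → t=0.355, apex=0.155, x_land=44.404, impact vy=-1.743
  bounce: vy ← 0.59·1.743 = 1.029

1 2.133 10.550 16.213
2 1.731 3.672 29.365
3 1.021 1.278 37.125
4 0.602 0.445 41.703
5 0.355 0.155 44.404
final: 44.404 1.029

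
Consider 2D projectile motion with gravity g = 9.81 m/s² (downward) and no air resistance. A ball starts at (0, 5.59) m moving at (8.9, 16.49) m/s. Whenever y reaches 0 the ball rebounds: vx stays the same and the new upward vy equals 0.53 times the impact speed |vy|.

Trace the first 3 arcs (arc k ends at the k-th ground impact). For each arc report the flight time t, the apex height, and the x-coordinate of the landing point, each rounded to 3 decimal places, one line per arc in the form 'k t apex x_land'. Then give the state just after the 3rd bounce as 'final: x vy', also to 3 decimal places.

1 3.672 19.449 32.683
2 2.111 5.463 51.469
3 1.119 1.535 61.425
final: 61.425 2.908

Arc 1: start y=5.590, vy=16.490 → t=3.672, apex=19.449, x_land=32.683, impact vy=-19.534
  bounce: vy ← 0.53·19.534 = 10.353
Arc 2: start y=0.000, vy=10.353 → t=2.111, apex=5.463, x_land=51.469, impact vy=-10.353
  bounce: vy ← 0.53·10.353 = 5.487
Arc 3: start y=0.000, vy=5.487 → t=1.119, apex=1.535, x_land=61.425, impact vy=-5.487
  bounce: vy ← 0.53·5.487 = 2.908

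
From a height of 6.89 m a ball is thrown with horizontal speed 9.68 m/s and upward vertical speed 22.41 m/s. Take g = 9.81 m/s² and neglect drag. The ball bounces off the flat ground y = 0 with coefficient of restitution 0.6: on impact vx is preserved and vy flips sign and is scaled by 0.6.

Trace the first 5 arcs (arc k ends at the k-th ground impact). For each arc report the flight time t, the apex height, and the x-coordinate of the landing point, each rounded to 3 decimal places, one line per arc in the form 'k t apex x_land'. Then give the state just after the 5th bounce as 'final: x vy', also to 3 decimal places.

1 4.858 32.487 47.025
2 3.088 11.695 76.919
3 1.853 4.210 94.856
4 1.112 1.516 105.618
5 0.667 0.546 112.075
final: 112.075 1.963

Arc 1: start y=6.890, vy=22.410 → t=4.858, apex=32.487, x_land=47.025, impact vy=-25.247
  bounce: vy ← 0.6·25.247 = 15.148
Arc 2: start y=0.000, vy=15.148 → t=3.088, apex=11.695, x_land=76.919, impact vy=-15.148
  bounce: vy ← 0.6·15.148 = 9.089
Arc 3: start y=0.000, vy=9.089 → t=1.853, apex=4.210, x_land=94.856, impact vy=-9.089
  bounce: vy ← 0.6·9.089 = 5.453
Arc 4: start y=0.000, vy=5.453 → t=1.112, apex=1.516, x_land=105.618, impact vy=-5.453
  bounce: vy ← 0.6·5.453 = 3.272
Arc 5: start y=0.000, vy=3.272 → t=0.667, apex=0.546, x_land=112.075, impact vy=-3.272
  bounce: vy ← 0.6·3.272 = 1.963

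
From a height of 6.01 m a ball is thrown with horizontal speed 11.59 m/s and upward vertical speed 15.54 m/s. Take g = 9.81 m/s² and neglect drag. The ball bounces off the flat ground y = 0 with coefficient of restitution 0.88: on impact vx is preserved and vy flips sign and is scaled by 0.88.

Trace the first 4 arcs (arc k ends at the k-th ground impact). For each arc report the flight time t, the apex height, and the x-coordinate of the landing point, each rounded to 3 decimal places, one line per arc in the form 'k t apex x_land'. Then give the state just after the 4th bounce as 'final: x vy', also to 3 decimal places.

1 3.517 18.318 40.758
2 3.401 14.186 80.178
3 2.993 10.985 114.868
4 2.634 8.507 145.395
final: 145.395 11.369

Arc 1: start y=6.010, vy=15.540 → t=3.517, apex=18.318, x_land=40.758, impact vy=-18.958
  bounce: vy ← 0.88·18.958 = 16.683
Arc 2: start y=0.000, vy=16.683 → t=3.401, apex=14.186, x_land=80.178, impact vy=-16.683
  bounce: vy ← 0.88·16.683 = 14.681
Arc 3: start y=0.000, vy=14.681 → t=2.993, apex=10.985, x_land=114.868, impact vy=-14.681
  bounce: vy ← 0.88·14.681 = 12.919
Arc 4: start y=0.000, vy=12.919 → t=2.634, apex=8.507, x_land=145.395, impact vy=-12.919
  bounce: vy ← 0.88·12.919 = 11.369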